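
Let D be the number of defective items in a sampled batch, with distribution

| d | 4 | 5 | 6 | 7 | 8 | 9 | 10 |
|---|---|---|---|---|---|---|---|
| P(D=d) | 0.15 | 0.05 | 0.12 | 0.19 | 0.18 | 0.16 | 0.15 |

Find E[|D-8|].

1.64

E[|D-8|] = Σ |d-8|·P(D=d)
 = 4·0.15 + 3·0.05 + 2·0.12 + 1·0.19 + 0·0.18 + 1·0.16 + 2·0.15
 = 0.6 + 0.15 + 0.24 + 0.19 + 0 + 0.16 + 0.3
 = 1.64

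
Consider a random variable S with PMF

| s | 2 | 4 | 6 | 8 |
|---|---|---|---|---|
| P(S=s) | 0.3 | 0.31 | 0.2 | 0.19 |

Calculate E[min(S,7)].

4.37

E[min(S,7)] = Σ min(s,7)·P(S=s)
 = 2·0.3 + 4·0.31 + 6·0.2 + 7·0.19
 = 0.6 + 1.24 + 1.2 + 1.33
 = 4.37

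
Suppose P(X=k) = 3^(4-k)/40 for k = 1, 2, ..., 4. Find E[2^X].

3.25

E[2^X] = Σ 2^x·P(X=x)
 = 2·27/40 + 4·9/40 + 8·3/40 + 16·1/40
 = 27/20 + 9/10 + 3/5 + 2/5
 = 13/4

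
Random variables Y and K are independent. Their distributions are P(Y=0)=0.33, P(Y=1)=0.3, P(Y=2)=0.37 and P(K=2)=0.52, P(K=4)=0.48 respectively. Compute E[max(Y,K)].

2.96

E[max(Y,K)] = Σ_y Σ_k max(y,k) · P(Y=y)P(K=k)
 = 2·0.1716 + 4·0.1584 + 2·0.156 + 4·0.144 + 2·0.1924 + 4·0.1776
 = 0.3432 + 0.6336 + 0.312 + 0.576 + 0.3848 + 0.7104
 = 2.96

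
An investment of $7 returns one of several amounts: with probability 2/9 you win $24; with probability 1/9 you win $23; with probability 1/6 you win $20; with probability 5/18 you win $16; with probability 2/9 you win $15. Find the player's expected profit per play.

E[payout] = 24·2/9 + 23·1/9 + 20·1/6 + 16·5/18 + 15·2/9
 = 16/3 + 23/9 + 10/3 + 40/9 + 10/3
 = 19
Net = 19 - 7 = 12

12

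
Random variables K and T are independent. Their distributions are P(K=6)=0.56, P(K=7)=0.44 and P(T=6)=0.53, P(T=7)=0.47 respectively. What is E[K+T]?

E[K+T] = Σ_k Σ_t (k+t) · P(K=k)P(T=t)
 = 12·0.2968 + 13·0.2632 + 13·0.2332 + 14·0.2068
 = 3.5616 + 3.4216 + 3.0316 + 2.8952
 = 12.91

12.91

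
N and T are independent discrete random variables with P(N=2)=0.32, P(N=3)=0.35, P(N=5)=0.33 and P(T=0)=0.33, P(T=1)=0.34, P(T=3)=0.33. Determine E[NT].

E[NT] = Σ_n Σ_t nt · P(N=n)P(T=t)
 = 0·0.1056 + 2·0.1088 + 6·0.1056 + 0·0.1155 + 3·0.119 + 9·0.1155 + 0·0.1089 + 5·0.1122 + 15·0.1089
 = 0 + 0.2176 + 0.6336 + 0 + 0.357 + 1.0395 + 0 + 0.561 + 1.6335
 = 4.4422

4.4422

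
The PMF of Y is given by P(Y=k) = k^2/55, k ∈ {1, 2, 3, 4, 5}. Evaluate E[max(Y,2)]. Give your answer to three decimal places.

4.109

E[max(Y,2)] = Σ max(y,2)·P(Y=y)
 = 2·1/55 + 2·4/55 + 3·9/55 + 4·16/55 + 5·5/11
 = 2/55 + 8/55 + 27/55 + 64/55 + 25/11
 = 226/55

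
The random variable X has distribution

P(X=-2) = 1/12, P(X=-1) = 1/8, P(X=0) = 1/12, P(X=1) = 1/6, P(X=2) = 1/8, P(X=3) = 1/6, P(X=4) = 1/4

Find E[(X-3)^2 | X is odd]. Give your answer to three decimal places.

P(X is odd) = 1/8 + 1/6 + 1/6 = 11/24.
E[(X-3)^2 | X is odd] = [16·1/8 + 4·1/6 + 0·1/6] / (11/24)
 = 8/3 / (11/24)
 = 64/11

5.818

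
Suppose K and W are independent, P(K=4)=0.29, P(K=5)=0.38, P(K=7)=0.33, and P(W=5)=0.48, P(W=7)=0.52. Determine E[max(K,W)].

E[max(K,W)] = Σ_k Σ_w max(k,w) · P(K=k)P(W=w)
 = 5·0.1392 + 7·0.1508 + 5·0.1824 + 7·0.1976 + 7·0.1584 + 7·0.1716
 = 0.696 + 1.0556 + 0.912 + 1.3832 + 1.1088 + 1.2012
 = 6.3568

6.3568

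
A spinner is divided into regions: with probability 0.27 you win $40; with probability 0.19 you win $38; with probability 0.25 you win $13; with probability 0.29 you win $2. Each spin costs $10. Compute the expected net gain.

E[payout] = 40·0.27 + 38·0.19 + 13·0.25 + 2·0.29
 = 10.8 + 7.22 + 3.25 + 0.58
 = 21.85
Net = 21.85 - 10 = 11.85

11.85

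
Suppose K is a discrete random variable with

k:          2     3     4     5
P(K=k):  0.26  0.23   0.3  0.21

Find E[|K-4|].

E[|K-4|] = Σ |k-4|·P(K=k)
 = 2·0.26 + 1·0.23 + 0·0.3 + 1·0.21
 = 0.52 + 0.23 + 0 + 0.21
 = 0.96

0.96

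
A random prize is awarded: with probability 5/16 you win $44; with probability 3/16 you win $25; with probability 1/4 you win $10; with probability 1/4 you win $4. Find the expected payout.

21.9375

E[payout] = 44·5/16 + 25·3/16 + 10·1/4 + 4·1/4
 = 55/4 + 75/16 + 5/2 + 1
 = 351/16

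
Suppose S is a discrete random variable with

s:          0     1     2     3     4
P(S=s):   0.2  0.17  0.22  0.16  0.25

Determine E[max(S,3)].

3.25

E[max(S,3)] = Σ max(s,3)·P(S=s)
 = 3·0.2 + 3·0.17 + 3·0.22 + 3·0.16 + 4·0.25
 = 0.6 + 0.51 + 0.66 + 0.48 + 1
 = 3.25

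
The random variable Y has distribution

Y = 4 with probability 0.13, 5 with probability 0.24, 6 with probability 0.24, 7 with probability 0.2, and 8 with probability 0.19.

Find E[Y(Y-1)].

E[Y(Y-1)] = Σ y(y-1)·P(Y=y)
 = 12·0.13 + 20·0.24 + 30·0.24 + 42·0.2 + 56·0.19
 = 1.56 + 4.8 + 7.2 + 8.4 + 10.64
 = 32.6

32.6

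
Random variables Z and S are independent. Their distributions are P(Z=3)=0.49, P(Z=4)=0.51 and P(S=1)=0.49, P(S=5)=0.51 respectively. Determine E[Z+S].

6.55

E[Z+S] = Σ_z Σ_s (z+s) · P(Z=z)P(S=s)
 = 4·0.2401 + 8·0.2499 + 5·0.2499 + 9·0.2601
 = 0.9604 + 1.9992 + 1.2495 + 2.3409
 = 6.55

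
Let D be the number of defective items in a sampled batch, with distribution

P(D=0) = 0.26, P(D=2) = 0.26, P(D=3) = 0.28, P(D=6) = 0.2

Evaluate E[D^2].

10.76

E[D^2] = Σ d^2·P(D=d)
 = 0·0.26 + 4·0.26 + 9·0.28 + 36·0.2
 = 0 + 1.04 + 2.52 + 7.2
 = 10.76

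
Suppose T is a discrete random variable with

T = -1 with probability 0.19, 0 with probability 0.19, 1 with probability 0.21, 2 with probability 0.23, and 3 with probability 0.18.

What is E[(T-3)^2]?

E[(T-3)^2] = Σ (t-3)^2·P(T=t)
 = 16·0.19 + 9·0.19 + 4·0.21 + 1·0.23 + 0·0.18
 = 3.04 + 1.71 + 0.84 + 0.23 + 0
 = 5.82

5.82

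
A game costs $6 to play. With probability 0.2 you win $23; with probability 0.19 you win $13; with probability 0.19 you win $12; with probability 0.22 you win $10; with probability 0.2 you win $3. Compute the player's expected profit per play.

6.15

E[payout] = 23·0.2 + 13·0.19 + 12·0.19 + 10·0.22 + 3·0.2
 = 4.6 + 2.47 + 2.28 + 2.2 + 0.6
 = 12.15
Net = 12.15 - 6 = 6.15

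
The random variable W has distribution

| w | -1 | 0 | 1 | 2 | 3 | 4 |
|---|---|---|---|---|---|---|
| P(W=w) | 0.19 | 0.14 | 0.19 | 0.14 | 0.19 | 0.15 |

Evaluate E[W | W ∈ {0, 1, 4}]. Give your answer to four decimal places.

P(W ∈ {0, 1, 4}) = 0.14 + 0.19 + 0.15 = 0.48.
E[W | W ∈ {0, 1, 4}] = [0·0.14 + 1·0.19 + 4·0.15] / 0.48
 = 0.79 / 0.48
 = 79/48

1.6458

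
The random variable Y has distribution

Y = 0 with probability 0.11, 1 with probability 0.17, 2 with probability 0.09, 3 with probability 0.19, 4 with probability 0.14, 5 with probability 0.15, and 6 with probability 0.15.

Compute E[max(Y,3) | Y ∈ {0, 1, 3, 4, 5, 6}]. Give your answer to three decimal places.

3.978

P(Y ∈ {0, 1, 3, 4, 5, 6}) = 0.11 + 0.17 + 0.19 + 0.14 + 0.15 + 0.15 = 0.91.
E[max(Y,3) | Y ∈ {0, 1, 3, 4, 5, 6}] = [3·0.11 + 3·0.17 + 3·0.19 + 4·0.14 + 5·0.15 + 6·0.15] / 0.91
 = 3.62 / 0.91
 = 362/91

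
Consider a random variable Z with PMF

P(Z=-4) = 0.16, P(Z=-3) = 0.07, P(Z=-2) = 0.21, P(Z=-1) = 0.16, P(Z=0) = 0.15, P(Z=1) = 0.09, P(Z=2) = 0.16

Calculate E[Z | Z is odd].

P(Z is odd) = 0.07 + 0.16 + 0.09 = 0.32.
E[Z | Z is odd] = [(-3)·0.07 + (-1)·0.16 + 1·0.09] / 0.32
 = -0.28 / 0.32
 = -7/8

-0.875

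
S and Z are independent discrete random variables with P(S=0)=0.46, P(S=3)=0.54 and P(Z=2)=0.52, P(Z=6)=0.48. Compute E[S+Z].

E[S+Z] = Σ_s Σ_z (s+z) · P(S=s)P(Z=z)
 = 2·0.2392 + 6·0.2208 + 5·0.2808 + 9·0.2592
 = 0.4784 + 1.3248 + 1.404 + 2.3328
 = 5.54

5.54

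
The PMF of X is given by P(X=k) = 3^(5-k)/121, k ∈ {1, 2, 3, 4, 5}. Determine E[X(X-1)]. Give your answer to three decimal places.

1.355

E[X(X-1)] = Σ x(x-1)·P(X=x)
 = 0·81/121 + 2·27/121 + 6·9/121 + 12·3/121 + 20·1/121
 = 0 + 54/121 + 54/121 + 36/121 + 20/121
 = 164/121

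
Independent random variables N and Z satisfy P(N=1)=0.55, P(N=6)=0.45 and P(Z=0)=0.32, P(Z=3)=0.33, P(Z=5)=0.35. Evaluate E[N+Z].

E[N+Z] = Σ_n Σ_z (n+z) · P(N=n)P(Z=z)
 = 1·0.176 + 4·0.1815 + 6·0.1925 + 6·0.144 + 9·0.1485 + 11·0.1575
 = 0.176 + 0.726 + 1.155 + 0.864 + 1.3365 + 1.7325
 = 5.99

5.99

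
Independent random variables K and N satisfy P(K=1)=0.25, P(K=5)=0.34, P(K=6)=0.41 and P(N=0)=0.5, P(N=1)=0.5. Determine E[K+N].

E[K+N] = Σ_k Σ_n (k+n) · P(K=k)P(N=n)
 = 1·0.125 + 2·0.125 + 5·0.17 + 6·0.17 + 6·0.205 + 7·0.205
 = 0.125 + 0.25 + 0.85 + 1.02 + 1.23 + 1.435
 = 4.91

4.91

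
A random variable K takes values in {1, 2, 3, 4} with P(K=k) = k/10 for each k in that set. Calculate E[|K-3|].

E[|K-3|] = Σ |k-3|·P(K=k)
 = 2·1/10 + 1·1/5 + 0·3/10 + 1·2/5
 = 1/5 + 1/5 + 0 + 2/5
 = 4/5

0.8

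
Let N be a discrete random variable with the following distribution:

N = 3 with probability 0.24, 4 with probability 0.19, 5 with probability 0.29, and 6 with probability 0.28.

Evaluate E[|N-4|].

1.09

E[|N-4|] = Σ |n-4|·P(N=n)
 = 1·0.24 + 0·0.19 + 1·0.29 + 2·0.28
 = 0.24 + 0 + 0.29 + 0.56
 = 1.09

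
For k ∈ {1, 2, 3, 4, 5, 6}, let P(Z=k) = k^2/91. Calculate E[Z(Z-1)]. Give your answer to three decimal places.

E[Z(Z-1)] = Σ z(z-1)·P(Z=z)
 = 0·1/91 + 2·4/91 + 6·9/91 + 12·16/91 + 20·25/91 + 30·36/91
 = 0 + 8/91 + 54/91 + 192/91 + 500/91 + 1080/91
 = 262/13

20.154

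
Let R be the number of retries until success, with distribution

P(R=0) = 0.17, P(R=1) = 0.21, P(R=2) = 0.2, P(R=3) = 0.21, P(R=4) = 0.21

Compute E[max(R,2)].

E[max(R,2)] = Σ max(r,2)·P(R=r)
 = 2·0.17 + 2·0.21 + 2·0.2 + 3·0.21 + 4·0.21
 = 0.34 + 0.42 + 0.4 + 0.63 + 0.84
 = 2.63

2.63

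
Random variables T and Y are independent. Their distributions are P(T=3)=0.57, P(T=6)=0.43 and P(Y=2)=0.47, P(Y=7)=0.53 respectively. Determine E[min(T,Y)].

3.2137

E[min(T,Y)] = Σ_t Σ_y min(t,y) · P(T=t)P(Y=y)
 = 2·0.2679 + 3·0.3021 + 2·0.2021 + 6·0.2279
 = 0.5358 + 0.9063 + 0.4042 + 1.3674
 = 3.2137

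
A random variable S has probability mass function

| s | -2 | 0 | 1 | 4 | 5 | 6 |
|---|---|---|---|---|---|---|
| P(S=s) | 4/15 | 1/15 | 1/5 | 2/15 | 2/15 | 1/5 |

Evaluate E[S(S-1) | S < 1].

P(S < 1) = 4/15 + 1/15 = 1/3.
E[S(S-1) | S < 1] = [6·4/15 + 0·1/15] / (1/3)
 = 8/5 / (1/3)
 = 24/5

4.8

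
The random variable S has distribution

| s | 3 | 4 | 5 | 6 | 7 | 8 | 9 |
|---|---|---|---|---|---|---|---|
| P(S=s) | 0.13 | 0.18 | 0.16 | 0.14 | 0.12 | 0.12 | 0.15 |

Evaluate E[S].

E[S] = Σ s·P(S=s)
 = 3·0.13 + 4·0.18 + 5·0.16 + 6·0.14 + 7·0.12 + 8·0.12 + 9·0.15
 = 0.39 + 0.72 + 0.8 + 0.84 + 0.84 + 0.96 + 1.35
 = 5.9

5.9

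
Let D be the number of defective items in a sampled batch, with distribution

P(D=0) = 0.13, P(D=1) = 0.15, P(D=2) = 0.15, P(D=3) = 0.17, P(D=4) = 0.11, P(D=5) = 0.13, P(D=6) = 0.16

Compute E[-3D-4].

E[-3D-4] = Σ (-3d-4)·P(D=d)
 = (-4)·0.13 + (-7)·0.15 + (-10)·0.15 + (-13)·0.17 + (-16)·0.11 + (-19)·0.13 + (-22)·0.16
 = (-0.52) + (-1.05) + (-1.5) + (-2.21) + (-1.76) + (-2.47) + (-3.52)
 = -13.03

-13.03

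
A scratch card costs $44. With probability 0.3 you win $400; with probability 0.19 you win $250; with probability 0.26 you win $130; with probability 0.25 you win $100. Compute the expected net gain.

E[payout] = 400·0.3 + 250·0.19 + 130·0.26 + 100·0.25
 = 120 + 47.5 + 33.8 + 25
 = 226.3
Net = 226.3 - 44 = 182.3

182.3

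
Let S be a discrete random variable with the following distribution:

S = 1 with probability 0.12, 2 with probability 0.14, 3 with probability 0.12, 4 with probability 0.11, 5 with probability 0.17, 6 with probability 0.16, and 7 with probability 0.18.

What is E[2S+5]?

13.54

E[2S+5] = Σ (2s+5)·P(S=s)
 = 7·0.12 + 9·0.14 + 11·0.12 + 13·0.11 + 15·0.17 + 17·0.16 + 19·0.18
 = 0.84 + 1.26 + 1.32 + 1.43 + 2.55 + 2.72 + 3.42
 = 13.54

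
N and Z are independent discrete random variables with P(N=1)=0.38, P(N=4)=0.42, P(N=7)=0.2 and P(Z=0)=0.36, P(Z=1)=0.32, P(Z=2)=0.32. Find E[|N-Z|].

E[|N-Z|] = Σ_n Σ_z |n-z| · P(N=n)P(Z=z)
 = 1·0.1368 + 0·0.1216 + 1·0.1216 + 4·0.1512 + 3·0.1344 + 2·0.1344 + 7·0.072 + 6·0.064 + 5·0.064
 = 0.1368 + 0 + 0.1216 + 0.6048 + 0.4032 + 0.2688 + 0.504 + 0.384 + 0.32
 = 2.7432

2.7432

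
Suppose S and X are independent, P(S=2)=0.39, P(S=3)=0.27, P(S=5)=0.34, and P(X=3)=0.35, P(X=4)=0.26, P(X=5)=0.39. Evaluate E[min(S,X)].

E[min(S,X)] = Σ_s Σ_x min(s,x) · P(S=s)P(X=x)
 = 2·0.1365 + 2·0.1014 + 2·0.1521 + 3·0.0945 + 3·0.0702 + 3·0.1053 + 3·0.119 + 4·0.0884 + 5·0.1326
 = 0.273 + 0.2028 + 0.3042 + 0.2835 + 0.2106 + 0.3159 + 0.357 + 0.3536 + 0.663
 = 2.9636

2.9636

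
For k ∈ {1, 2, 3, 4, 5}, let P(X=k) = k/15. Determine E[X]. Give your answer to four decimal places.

3.6667

E[X] = Σ x·P(X=x)
 = 1·1/15 + 2·2/15 + 3·1/5 + 4·4/15 + 5·1/3
 = 1/15 + 4/15 + 3/5 + 16/15 + 5/3
 = 11/3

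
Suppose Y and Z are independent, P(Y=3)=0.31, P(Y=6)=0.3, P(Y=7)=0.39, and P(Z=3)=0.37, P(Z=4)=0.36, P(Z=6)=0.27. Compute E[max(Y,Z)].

E[max(Y,Z)] = Σ_y Σ_z max(y,z) · P(Y=y)P(Z=z)
 = 3·0.1147 + 4·0.1116 + 6·0.0837 + 6·0.111 + 6·0.108 + 6·0.081 + 7·0.1443 + 7·0.1404 + 7·0.1053
 = 0.3441 + 0.4464 + 0.5022 + 0.666 + 0.648 + 0.486 + 1.0101 + 0.9828 + 0.7371
 = 5.8227

5.8227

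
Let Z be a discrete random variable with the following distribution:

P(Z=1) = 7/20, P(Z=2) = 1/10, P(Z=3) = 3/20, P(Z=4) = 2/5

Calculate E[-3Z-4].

-11.8

E[-3Z-4] = Σ (-3z-4)·P(Z=z)
 = (-7)·7/20 + (-10)·1/10 + (-13)·3/20 + (-16)·2/5
 = (-49/20) + (-1) + (-39/20) + (-32/5)
 = -59/5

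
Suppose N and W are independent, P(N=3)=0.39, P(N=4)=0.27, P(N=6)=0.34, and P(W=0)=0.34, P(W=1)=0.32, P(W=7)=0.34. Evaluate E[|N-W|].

3.4328

E[|N-W|] = Σ_n Σ_w |n-w| · P(N=n)P(W=w)
 = 3·0.1326 + 2·0.1248 + 4·0.1326 + 4·0.0918 + 3·0.0864 + 3·0.0918 + 6·0.1156 + 5·0.1088 + 1·0.1156
 = 0.3978 + 0.2496 + 0.5304 + 0.3672 + 0.2592 + 0.2754 + 0.6936 + 0.544 + 0.1156
 = 3.4328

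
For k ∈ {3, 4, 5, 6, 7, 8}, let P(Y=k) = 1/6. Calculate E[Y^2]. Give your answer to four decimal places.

33.1667

E[Y^2] = Σ y^2·P(Y=y)
 = 9·1/6 + 16·1/6 + 25·1/6 + 36·1/6 + 49·1/6 + 64·1/6
 = 3/2 + 8/3 + 25/6 + 6 + 49/6 + 32/3
 = 199/6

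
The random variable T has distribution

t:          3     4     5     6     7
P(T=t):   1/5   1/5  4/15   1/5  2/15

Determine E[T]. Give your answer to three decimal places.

E[T] = Σ t·P(T=t)
 = 3·1/5 + 4·1/5 + 5·4/15 + 6·1/5 + 7·2/15
 = 3/5 + 4/5 + 4/3 + 6/5 + 14/15
 = 73/15

4.867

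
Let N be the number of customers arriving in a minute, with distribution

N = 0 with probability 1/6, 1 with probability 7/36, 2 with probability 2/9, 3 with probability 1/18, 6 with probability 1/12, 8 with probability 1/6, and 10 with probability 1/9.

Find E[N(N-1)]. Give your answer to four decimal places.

E[N(N-1)] = Σ n(n-1)·P(N=n)
 = 0·1/6 + 0·7/36 + 2·2/9 + 6·1/18 + 30·1/12 + 56·1/6 + 90·1/9
 = 0 + 0 + 4/9 + 1/3 + 5/2 + 28/3 + 10
 = 407/18

22.6111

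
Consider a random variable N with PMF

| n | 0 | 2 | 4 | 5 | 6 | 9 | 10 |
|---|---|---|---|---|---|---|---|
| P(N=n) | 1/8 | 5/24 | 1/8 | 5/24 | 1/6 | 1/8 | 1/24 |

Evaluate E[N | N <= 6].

P(N <= 6) = 1/8 + 5/24 + 1/8 + 5/24 + 1/6 = 5/6.
E[N | N <= 6] = [0·1/8 + 2·5/24 + 4·1/8 + 5·5/24 + 6·1/6] / (5/6)
 = 71/24 / (5/6)
 = 71/20

3.55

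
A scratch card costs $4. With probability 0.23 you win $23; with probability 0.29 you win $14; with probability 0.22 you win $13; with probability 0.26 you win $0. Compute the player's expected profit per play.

8.21

E[payout] = 23·0.23 + 14·0.29 + 13·0.22 + 0·0.26
 = 5.29 + 4.06 + 2.86 + 0
 = 12.21
Net = 12.21 - 4 = 8.21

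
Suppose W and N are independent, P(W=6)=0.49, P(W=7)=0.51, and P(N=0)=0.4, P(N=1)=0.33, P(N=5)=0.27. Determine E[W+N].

E[W+N] = Σ_w Σ_n (w+n) · P(W=w)P(N=n)
 = 6·0.196 + 7·0.1617 + 11·0.1323 + 7·0.204 + 8·0.1683 + 12·0.1377
 = 1.176 + 1.1319 + 1.4553 + 1.428 + 1.3464 + 1.6524
 = 8.19

8.19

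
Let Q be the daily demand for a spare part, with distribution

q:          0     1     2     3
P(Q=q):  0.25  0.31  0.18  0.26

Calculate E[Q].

E[Q] = Σ q·P(Q=q)
 = 0·0.25 + 1·0.31 + 2·0.18 + 3·0.26
 = 0 + 0.31 + 0.36 + 0.78
 = 1.45

1.45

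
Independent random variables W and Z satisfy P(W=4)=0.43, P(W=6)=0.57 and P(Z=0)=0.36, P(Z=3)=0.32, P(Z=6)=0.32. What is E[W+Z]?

E[W+Z] = Σ_w Σ_z (w+z) · P(W=w)P(Z=z)
 = 4·0.1548 + 7·0.1376 + 10·0.1376 + 6·0.2052 + 9·0.1824 + 12·0.1824
 = 0.6192 + 0.9632 + 1.376 + 1.2312 + 1.6416 + 2.1888
 = 8.02

8.02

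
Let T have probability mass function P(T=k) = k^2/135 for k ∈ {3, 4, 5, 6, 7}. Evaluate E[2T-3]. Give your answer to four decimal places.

8.4815

E[2T-3] = Σ (2t-3)·P(T=t)
 = 3·1/15 + 5·16/135 + 7·5/27 + 9·4/15 + 11·49/135
 = 1/5 + 16/27 + 35/27 + 12/5 + 539/135
 = 229/27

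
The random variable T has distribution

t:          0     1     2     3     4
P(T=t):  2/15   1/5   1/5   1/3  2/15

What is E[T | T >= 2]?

P(T >= 2) = 1/5 + 1/3 + 2/15 = 2/3.
E[T | T >= 2] = [2·1/5 + 3·1/3 + 4·2/15] / (2/3)
 = 29/15 / (2/3)
 = 29/10

2.9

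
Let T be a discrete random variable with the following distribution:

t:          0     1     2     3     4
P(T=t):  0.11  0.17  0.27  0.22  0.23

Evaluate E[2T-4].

E[2T-4] = Σ (2t-4)·P(T=t)
 = (-4)·0.11 + (-2)·0.17 + 0·0.27 + 2·0.22 + 4·0.23
 = (-0.44) + (-0.34) + 0 + 0.44 + 0.92
 = 0.58

0.58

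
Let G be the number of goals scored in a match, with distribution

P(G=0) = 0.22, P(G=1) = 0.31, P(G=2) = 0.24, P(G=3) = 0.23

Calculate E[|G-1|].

E[|G-1|] = Σ |g-1|·P(G=g)
 = 1·0.22 + 0·0.31 + 1·0.24 + 2·0.23
 = 0.22 + 0 + 0.24 + 0.46
 = 0.92

0.92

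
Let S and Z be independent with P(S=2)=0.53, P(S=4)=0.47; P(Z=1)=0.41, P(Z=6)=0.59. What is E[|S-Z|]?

2.6008

E[|S-Z|] = Σ_s Σ_z |s-z| · P(S=s)P(Z=z)
 = 1·0.2173 + 4·0.3127 + 3·0.1927 + 2·0.2773
 = 0.2173 + 1.2508 + 0.5781 + 0.5546
 = 2.6008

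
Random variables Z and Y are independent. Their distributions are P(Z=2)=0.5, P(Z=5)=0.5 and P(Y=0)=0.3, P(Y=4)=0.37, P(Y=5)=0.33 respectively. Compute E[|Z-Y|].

E[|Z-Y|] = Σ_z Σ_y |z-y| · P(Z=z)P(Y=y)
 = 2·0.15 + 2·0.185 + 3·0.165 + 5·0.15 + 1·0.185 + 0·0.165
 = 0.3 + 0.37 + 0.495 + 0.75 + 0.185 + 0
 = 2.1

2.1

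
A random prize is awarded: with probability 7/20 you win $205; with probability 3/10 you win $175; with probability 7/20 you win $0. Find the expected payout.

E[payout] = 205·7/20 + 175·3/10 + 0·7/20
 = 287/4 + 105/2 + 0
 = 497/4

124.25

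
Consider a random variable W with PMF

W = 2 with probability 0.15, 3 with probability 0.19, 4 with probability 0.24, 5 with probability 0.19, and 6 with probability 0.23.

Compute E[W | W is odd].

P(W is odd) = 0.19 + 0.19 = 0.38.
E[W | W is odd] = [3·0.19 + 5·0.19] / 0.38
 = 1.52 / 0.38
 = 4

4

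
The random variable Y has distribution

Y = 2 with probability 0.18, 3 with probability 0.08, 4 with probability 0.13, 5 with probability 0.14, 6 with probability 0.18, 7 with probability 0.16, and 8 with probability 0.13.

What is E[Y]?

5.06

E[Y] = Σ y·P(Y=y)
 = 2·0.18 + 3·0.08 + 4·0.13 + 5·0.14 + 6·0.18 + 7·0.16 + 8·0.13
 = 0.36 + 0.24 + 0.52 + 0.7 + 1.08 + 1.12 + 1.04
 = 5.06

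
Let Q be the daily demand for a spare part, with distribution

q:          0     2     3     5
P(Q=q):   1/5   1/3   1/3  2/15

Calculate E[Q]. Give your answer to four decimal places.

2.3333

E[Q] = Σ q·P(Q=q)
 = 0·1/5 + 2·1/3 + 3·1/3 + 5·2/15
 = 0 + 2/3 + 1 + 2/3
 = 7/3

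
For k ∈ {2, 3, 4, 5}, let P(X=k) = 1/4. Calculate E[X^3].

E[X^3] = Σ x^3·P(X=x)
 = 8·1/4 + 27·1/4 + 64·1/4 + 125·1/4
 = 2 + 27/4 + 16 + 125/4
 = 56

56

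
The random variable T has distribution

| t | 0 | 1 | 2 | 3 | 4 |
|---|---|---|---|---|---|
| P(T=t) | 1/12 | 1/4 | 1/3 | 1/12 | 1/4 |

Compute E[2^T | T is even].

8.125

P(T is even) = 1/12 + 1/3 + 1/4 = 2/3.
E[2^T | T is even] = [1·1/12 + 4·1/3 + 16·1/4] / (2/3)
 = 65/12 / (2/3)
 = 65/8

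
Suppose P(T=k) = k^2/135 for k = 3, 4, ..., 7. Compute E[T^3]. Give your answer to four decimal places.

214.6296

E[T^3] = Σ t^3·P(T=t)
 = 27·1/15 + 64·16/135 + 125·5/27 + 216·4/15 + 343·49/135
 = 9/5 + 1024/135 + 625/27 + 288/5 + 16807/135
 = 5795/27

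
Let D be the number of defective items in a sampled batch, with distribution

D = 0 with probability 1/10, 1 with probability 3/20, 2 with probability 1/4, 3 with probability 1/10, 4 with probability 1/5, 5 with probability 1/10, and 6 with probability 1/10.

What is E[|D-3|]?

1.55

E[|D-3|] = Σ |d-3|·P(D=d)
 = 3·1/10 + 2·3/20 + 1·1/4 + 0·1/10 + 1·1/5 + 2·1/10 + 3·1/10
 = 3/10 + 3/10 + 1/4 + 0 + 1/5 + 1/5 + 3/10
 = 31/20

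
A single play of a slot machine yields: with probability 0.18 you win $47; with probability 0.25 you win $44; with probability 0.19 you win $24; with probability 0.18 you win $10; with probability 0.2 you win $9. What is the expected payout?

E[payout] = 47·0.18 + 44·0.25 + 24·0.19 + 10·0.18 + 9·0.2
 = 8.46 + 11 + 4.56 + 1.8 + 1.8
 = 27.62

27.62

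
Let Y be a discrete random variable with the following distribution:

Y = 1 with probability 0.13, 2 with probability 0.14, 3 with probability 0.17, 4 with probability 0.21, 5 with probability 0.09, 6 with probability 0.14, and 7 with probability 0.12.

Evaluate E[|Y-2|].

2.15

E[|Y-2|] = Σ |y-2|·P(Y=y)
 = 1·0.13 + 0·0.14 + 1·0.17 + 2·0.21 + 3·0.09 + 4·0.14 + 5·0.12
 = 0.13 + 0 + 0.17 + 0.42 + 0.27 + 0.56 + 0.6
 = 2.15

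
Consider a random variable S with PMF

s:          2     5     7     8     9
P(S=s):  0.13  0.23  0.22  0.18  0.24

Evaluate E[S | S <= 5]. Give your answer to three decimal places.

P(S <= 5) = 0.13 + 0.23 = 0.36.
E[S | S <= 5] = [2·0.13 + 5·0.23] / 0.36
 = 1.41 / 0.36
 = 47/12

3.917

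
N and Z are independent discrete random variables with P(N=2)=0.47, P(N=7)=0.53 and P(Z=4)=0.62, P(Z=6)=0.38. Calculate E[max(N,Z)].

5.9472

E[max(N,Z)] = Σ_n Σ_z max(n,z) · P(N=n)P(Z=z)
 = 4·0.2914 + 6·0.1786 + 7·0.3286 + 7·0.2014
 = 1.1656 + 1.0716 + 2.3002 + 1.4098
 = 5.9472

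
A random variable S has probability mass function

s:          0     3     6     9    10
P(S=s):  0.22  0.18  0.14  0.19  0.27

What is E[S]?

E[S] = Σ s·P(S=s)
 = 0·0.22 + 3·0.18 + 6·0.14 + 9·0.19 + 10·0.27
 = 0 + 0.54 + 0.84 + 1.71 + 2.7
 = 5.79

5.79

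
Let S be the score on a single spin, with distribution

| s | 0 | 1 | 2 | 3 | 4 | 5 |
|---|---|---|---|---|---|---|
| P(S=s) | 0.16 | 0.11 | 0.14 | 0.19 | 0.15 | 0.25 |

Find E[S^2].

E[S^2] = Σ s^2·P(S=s)
 = 0·0.16 + 1·0.11 + 4·0.14 + 9·0.19 + 16·0.15 + 25·0.25
 = 0 + 0.11 + 0.56 + 1.71 + 2.4 + 6.25
 = 11.03

11.03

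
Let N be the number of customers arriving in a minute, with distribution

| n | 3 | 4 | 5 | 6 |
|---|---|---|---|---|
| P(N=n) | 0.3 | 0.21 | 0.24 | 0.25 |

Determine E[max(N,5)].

E[max(N,5)] = Σ max(n,5)·P(N=n)
 = 5·0.3 + 5·0.21 + 5·0.24 + 6·0.25
 = 1.5 + 1.05 + 1.2 + 1.5
 = 5.25

5.25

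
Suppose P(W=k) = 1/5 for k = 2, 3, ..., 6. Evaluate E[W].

4

E[W] = Σ w·P(W=w)
 = 2·1/5 + 3·1/5 + 4·1/5 + 5·1/5 + 6·1/5
 = 2/5 + 3/5 + 4/5 + 1 + 6/5
 = 4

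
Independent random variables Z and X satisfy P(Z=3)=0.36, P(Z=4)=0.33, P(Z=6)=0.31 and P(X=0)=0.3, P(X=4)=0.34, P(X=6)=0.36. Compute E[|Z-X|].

2.2376

E[|Z-X|] = Σ_z Σ_x |z-x| · P(Z=z)P(X=x)
 = 3·0.108 + 1·0.1224 + 3·0.1296 + 4·0.099 + 0·0.1122 + 2·0.1188 + 6·0.093 + 2·0.1054 + 0·0.1116
 = 0.324 + 0.1224 + 0.3888 + 0.396 + 0 + 0.2376 + 0.558 + 0.2108 + 0
 = 2.2376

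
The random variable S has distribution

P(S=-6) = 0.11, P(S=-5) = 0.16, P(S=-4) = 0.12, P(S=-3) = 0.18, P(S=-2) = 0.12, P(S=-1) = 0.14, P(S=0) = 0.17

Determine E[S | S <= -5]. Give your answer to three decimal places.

P(S <= -5) = 0.11 + 0.16 = 0.27.
E[S | S <= -5] = [(-6)·0.11 + (-5)·0.16] / 0.27
 = -1.46 / 0.27
 = -146/27

-5.407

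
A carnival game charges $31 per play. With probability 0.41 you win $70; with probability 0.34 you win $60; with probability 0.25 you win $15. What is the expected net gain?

21.85

E[payout] = 70·0.41 + 60·0.34 + 15·0.25
 = 28.7 + 20.4 + 3.75
 = 52.85
Net = 52.85 - 31 = 21.85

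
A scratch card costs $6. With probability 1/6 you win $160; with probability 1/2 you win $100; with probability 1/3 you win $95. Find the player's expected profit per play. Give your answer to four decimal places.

102.3333

E[payout] = 160·1/6 + 100·1/2 + 95·1/3
 = 80/3 + 50 + 95/3
 = 325/3
Net = 325/3 - 6 = 307/3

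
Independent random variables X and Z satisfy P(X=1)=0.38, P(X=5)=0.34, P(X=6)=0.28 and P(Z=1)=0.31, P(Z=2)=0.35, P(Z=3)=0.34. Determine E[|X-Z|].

E[|X-Z|] = Σ_x Σ_z |x-z| · P(X=x)P(Z=z)
 = 0·0.1178 + 1·0.133 + 2·0.1292 + 4·0.1054 + 3·0.119 + 2·0.1156 + 5·0.0868 + 4·0.098 + 3·0.0952
 = 0 + 0.133 + 0.2584 + 0.4216 + 0.357 + 0.2312 + 0.434 + 0.392 + 0.2856
 = 2.5128

2.5128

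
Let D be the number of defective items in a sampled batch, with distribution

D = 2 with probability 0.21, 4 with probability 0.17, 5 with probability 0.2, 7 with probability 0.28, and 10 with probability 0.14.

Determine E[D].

E[D] = Σ d·P(D=d)
 = 2·0.21 + 4·0.17 + 5·0.2 + 7·0.28 + 10·0.14
 = 0.42 + 0.68 + 1 + 1.96 + 1.4
 = 5.46

5.46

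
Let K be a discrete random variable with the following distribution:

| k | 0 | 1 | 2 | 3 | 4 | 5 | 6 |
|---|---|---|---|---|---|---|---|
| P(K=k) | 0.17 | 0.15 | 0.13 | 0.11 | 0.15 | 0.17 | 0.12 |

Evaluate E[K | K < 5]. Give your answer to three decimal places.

1.887

P(K < 5) = 0.17 + 0.15 + 0.13 + 0.11 + 0.15 = 0.71.
E[K | K < 5] = [0·0.17 + 1·0.15 + 2·0.13 + 3·0.11 + 4·0.15] / 0.71
 = 1.34 / 0.71
 = 134/71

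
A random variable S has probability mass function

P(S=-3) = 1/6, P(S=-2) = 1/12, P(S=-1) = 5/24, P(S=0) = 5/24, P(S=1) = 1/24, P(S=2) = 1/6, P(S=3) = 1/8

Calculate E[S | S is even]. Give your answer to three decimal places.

0.364

P(S is even) = 1/12 + 5/24 + 1/6 = 11/24.
E[S | S is even] = [(-2)·1/12 + 0·5/24 + 2·1/6] / (11/24)
 = 1/6 / (11/24)
 = 4/11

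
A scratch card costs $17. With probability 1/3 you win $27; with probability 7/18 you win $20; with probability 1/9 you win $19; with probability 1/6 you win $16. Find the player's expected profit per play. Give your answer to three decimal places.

4.556

E[payout] = 27·1/3 + 20·7/18 + 19·1/9 + 16·1/6
 = 9 + 70/9 + 19/9 + 8/3
 = 194/9
Net = 194/9 - 17 = 41/9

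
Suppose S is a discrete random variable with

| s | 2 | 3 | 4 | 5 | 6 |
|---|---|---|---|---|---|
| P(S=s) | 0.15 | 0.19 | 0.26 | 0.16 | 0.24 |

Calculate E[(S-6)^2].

E[(S-6)^2] = Σ (s-6)^2·P(S=s)
 = 16·0.15 + 9·0.19 + 4·0.26 + 1·0.16 + 0·0.24
 = 2.4 + 1.71 + 1.04 + 0.16 + 0
 = 5.31

5.31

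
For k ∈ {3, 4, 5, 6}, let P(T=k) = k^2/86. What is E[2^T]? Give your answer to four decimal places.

39.9070

E[2^T] = Σ 2^t·P(T=t)
 = 8·9/86 + 16·8/43 + 32·25/86 + 64·18/43
 = 36/43 + 128/43 + 400/43 + 1152/43
 = 1716/43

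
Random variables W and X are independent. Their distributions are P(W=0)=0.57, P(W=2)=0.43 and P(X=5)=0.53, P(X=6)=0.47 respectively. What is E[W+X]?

6.33

E[W+X] = Σ_w Σ_x (w+x) · P(W=w)P(X=x)
 = 5·0.3021 + 6·0.2679 + 7·0.2279 + 8·0.2021
 = 1.5105 + 1.6074 + 1.5953 + 1.6168
 = 6.33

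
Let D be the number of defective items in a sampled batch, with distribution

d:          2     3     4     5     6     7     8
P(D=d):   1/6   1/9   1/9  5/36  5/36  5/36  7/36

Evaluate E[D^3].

E[D^3] = Σ d^3·P(D=d)
 = 8·1/6 + 27·1/9 + 64·1/9 + 125·5/36 + 216·5/36 + 343·5/36 + 512·7/36
 = 4/3 + 3 + 64/9 + 625/36 + 30 + 1715/36 + 896/9
 = 206

206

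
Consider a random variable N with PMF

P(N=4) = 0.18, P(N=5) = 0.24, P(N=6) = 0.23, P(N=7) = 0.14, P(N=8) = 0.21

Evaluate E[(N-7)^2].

3.02

E[(N-7)^2] = Σ (n-7)^2·P(N=n)
 = 9·0.18 + 4·0.24 + 1·0.23 + 0·0.14 + 1·0.21
 = 1.62 + 0.96 + 0.23 + 0 + 0.21
 = 3.02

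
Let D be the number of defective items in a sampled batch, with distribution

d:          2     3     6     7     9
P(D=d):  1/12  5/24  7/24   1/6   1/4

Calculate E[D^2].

E[D^2] = Σ d^2·P(D=d)
 = 4·1/12 + 9·5/24 + 36·7/24 + 49·1/6 + 81·1/4
 = 1/3 + 15/8 + 21/2 + 49/6 + 81/4
 = 329/8

41.125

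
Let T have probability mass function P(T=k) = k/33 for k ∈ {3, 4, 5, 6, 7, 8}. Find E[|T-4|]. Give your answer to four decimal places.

2.2121

E[|T-4|] = Σ |t-4|·P(T=t)
 = 1·1/11 + 0·4/33 + 1·5/33 + 2·2/11 + 3·7/33 + 4·8/33
 = 1/11 + 0 + 5/33 + 4/11 + 7/11 + 32/33
 = 73/33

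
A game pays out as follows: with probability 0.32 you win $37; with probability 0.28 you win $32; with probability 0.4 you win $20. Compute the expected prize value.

28.8

E[payout] = 37·0.32 + 32·0.28 + 20·0.4
 = 11.84 + 8.96 + 8
 = 28.8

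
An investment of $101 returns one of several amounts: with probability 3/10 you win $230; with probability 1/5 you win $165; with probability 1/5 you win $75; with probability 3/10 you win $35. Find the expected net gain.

26.5

E[payout] = 230·3/10 + 165·1/5 + 75·1/5 + 35·3/10
 = 69 + 33 + 15 + 21/2
 = 255/2
Net = 255/2 - 101 = 53/2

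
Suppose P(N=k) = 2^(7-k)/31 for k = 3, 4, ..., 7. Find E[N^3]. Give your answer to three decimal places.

71.581

E[N^3] = Σ n^3·P(N=n)
 = 27·16/31 + 64·8/31 + 125·4/31 + 216·2/31 + 343·1/31
 = 432/31 + 512/31 + 500/31 + 432/31 + 343/31
 = 2219/31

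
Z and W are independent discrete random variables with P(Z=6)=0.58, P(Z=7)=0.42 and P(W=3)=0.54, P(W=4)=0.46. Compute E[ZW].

E[ZW] = Σ_z Σ_w zw · P(Z=z)P(W=w)
 = 18·0.3132 + 24·0.2668 + 21·0.2268 + 28·0.1932
 = 5.6376 + 6.4032 + 4.7628 + 5.4096
 = 22.2132

22.2132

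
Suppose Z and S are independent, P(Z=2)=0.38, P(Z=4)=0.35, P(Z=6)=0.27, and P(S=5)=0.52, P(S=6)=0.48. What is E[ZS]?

20.7144

E[ZS] = Σ_z Σ_s zs · P(Z=z)P(S=s)
 = 10·0.1976 + 12·0.1824 + 20·0.182 + 24·0.168 + 30·0.1404 + 36·0.1296
 = 1.976 + 2.1888 + 3.64 + 4.032 + 4.212 + 4.6656
 = 20.7144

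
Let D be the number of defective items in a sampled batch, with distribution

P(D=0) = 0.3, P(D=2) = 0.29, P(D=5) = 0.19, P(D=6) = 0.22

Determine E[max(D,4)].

4.63

E[max(D,4)] = Σ max(d,4)·P(D=d)
 = 4·0.3 + 4·0.29 + 5·0.19 + 6·0.22
 = 1.2 + 1.16 + 0.95 + 1.32
 = 4.63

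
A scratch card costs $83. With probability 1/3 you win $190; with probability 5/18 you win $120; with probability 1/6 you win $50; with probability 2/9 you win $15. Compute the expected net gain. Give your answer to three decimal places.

E[payout] = 190·1/3 + 120·5/18 + 50·1/6 + 15·2/9
 = 190/3 + 100/3 + 25/3 + 10/3
 = 325/3
Net = 325/3 - 83 = 76/3

25.333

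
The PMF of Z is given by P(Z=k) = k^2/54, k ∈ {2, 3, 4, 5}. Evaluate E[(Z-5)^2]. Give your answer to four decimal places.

E[(Z-5)^2] = Σ (z-5)^2·P(Z=z)
 = 9·2/27 + 4·1/6 + 1·8/27 + 0·25/54
 = 2/3 + 2/3 + 8/27 + 0
 = 44/27

1.6296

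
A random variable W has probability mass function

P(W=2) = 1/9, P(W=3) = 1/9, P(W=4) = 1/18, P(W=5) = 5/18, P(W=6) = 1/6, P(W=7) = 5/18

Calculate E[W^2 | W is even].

22

P(W is even) = 1/9 + 1/18 + 1/6 = 1/3.
E[W^2 | W is even] = [4·1/9 + 16·1/18 + 36·1/6] / (1/3)
 = 22/3 / (1/3)
 = 22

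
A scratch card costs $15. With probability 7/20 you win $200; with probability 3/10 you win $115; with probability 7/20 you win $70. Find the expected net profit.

E[payout] = 200·7/20 + 115·3/10 + 70·7/20
 = 70 + 69/2 + 49/2
 = 129
Net = 129 - 15 = 114

114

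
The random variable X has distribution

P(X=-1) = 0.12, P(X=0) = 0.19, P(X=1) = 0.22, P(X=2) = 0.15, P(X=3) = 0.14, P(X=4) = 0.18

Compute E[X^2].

E[X^2] = Σ x^2·P(X=x)
 = 1·0.12 + 0·0.19 + 1·0.22 + 4·0.15 + 9·0.14 + 16·0.18
 = 0.12 + 0 + 0.22 + 0.6 + 1.26 + 2.88
 = 5.08

5.08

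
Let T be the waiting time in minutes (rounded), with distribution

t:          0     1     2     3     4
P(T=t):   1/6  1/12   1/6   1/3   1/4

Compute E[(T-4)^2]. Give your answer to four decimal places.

4.4167

E[(T-4)^2] = Σ (t-4)^2·P(T=t)
 = 16·1/6 + 9·1/12 + 4·1/6 + 1·1/3 + 0·1/4
 = 8/3 + 3/4 + 2/3 + 1/3 + 0
 = 53/12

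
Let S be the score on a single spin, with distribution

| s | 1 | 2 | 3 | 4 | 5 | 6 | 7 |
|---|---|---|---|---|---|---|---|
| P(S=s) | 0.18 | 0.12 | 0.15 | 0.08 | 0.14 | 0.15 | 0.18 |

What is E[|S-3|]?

E[|S-3|] = Σ |s-3|·P(S=s)
 = 2·0.18 + 1·0.12 + 0·0.15 + 1·0.08 + 2·0.14 + 3·0.15 + 4·0.18
 = 0.36 + 0.12 + 0 + 0.08 + 0.28 + 0.45 + 0.72
 = 2.01

2.01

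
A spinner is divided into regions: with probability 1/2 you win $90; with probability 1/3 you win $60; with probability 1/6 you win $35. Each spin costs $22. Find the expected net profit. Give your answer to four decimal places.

E[payout] = 90·1/2 + 60·1/3 + 35·1/6
 = 45 + 20 + 35/6
 = 425/6
Net = 425/6 - 22 = 293/6

48.8333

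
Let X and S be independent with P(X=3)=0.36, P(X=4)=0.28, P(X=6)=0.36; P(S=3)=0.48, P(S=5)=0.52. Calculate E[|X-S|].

E[|X-S|] = Σ_x Σ_s |x-s| · P(X=x)P(S=s)
 = 0·0.1728 + 2·0.1872 + 1·0.1344 + 1·0.1456 + 3·0.1728 + 1·0.1872
 = 0 + 0.3744 + 0.1344 + 0.1456 + 0.5184 + 0.1872
 = 1.36

1.36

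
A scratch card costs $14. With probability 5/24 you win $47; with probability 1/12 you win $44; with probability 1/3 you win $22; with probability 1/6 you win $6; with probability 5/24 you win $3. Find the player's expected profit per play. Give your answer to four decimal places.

E[payout] = 47·5/24 + 44·1/12 + 22·1/3 + 6·1/6 + 3·5/24
 = 235/24 + 11/3 + 22/3 + 1 + 5/8
 = 269/12
Net = 269/12 - 14 = 101/12

8.4167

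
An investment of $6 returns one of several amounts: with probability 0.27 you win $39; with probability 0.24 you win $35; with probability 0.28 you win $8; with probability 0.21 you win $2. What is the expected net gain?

15.59

E[payout] = 39·0.27 + 35·0.24 + 8·0.28 + 2·0.21
 = 10.53 + 8.4 + 2.24 + 0.42
 = 21.59
Net = 21.59 - 6 = 15.59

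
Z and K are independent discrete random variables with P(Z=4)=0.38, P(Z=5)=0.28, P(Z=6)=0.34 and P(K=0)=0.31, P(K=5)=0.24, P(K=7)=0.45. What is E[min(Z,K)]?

E[min(Z,K)] = Σ_z Σ_k min(z,k) · P(Z=z)P(K=k)
 = 0·0.1178 + 4·0.0912 + 4·0.171 + 0·0.0868 + 5·0.0672 + 5·0.126 + 0·0.1054 + 5·0.0816 + 6·0.153
 = 0 + 0.3648 + 0.684 + 0 + 0.336 + 0.63 + 0 + 0.408 + 0.918
 = 3.3408

3.3408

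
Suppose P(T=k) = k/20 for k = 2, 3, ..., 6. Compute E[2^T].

E[2^T] = Σ 2^t·P(T=t)
 = 4·1/10 + 8·3/20 + 16·1/5 + 32·1/4 + 64·3/10
 = 2/5 + 6/5 + 16/5 + 8 + 96/5
 = 32

32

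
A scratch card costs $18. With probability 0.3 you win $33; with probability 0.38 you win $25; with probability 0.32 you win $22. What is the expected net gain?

E[payout] = 33·0.3 + 25·0.38 + 22·0.32
 = 9.9 + 9.5 + 7.04
 = 26.44
Net = 26.44 - 18 = 8.44

8.44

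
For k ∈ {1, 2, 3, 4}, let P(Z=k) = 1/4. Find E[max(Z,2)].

2.75

E[max(Z,2)] = Σ max(z,2)·P(Z=z)
 = 2·1/4 + 2·1/4 + 3·1/4 + 4·1/4
 = 1/2 + 1/2 + 3/4 + 1
 = 11/4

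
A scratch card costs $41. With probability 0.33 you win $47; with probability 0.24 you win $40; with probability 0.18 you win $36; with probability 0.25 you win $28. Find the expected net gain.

-2.41

E[payout] = 47·0.33 + 40·0.24 + 36·0.18 + 28·0.25
 = 15.51 + 9.6 + 6.48 + 7
 = 38.59
Net = 38.59 - 41 = -2.41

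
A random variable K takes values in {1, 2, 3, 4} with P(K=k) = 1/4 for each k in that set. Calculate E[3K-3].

4.5

E[3K-3] = Σ (3k-3)·P(K=k)
 = 0·1/4 + 3·1/4 + 6·1/4 + 9·1/4
 = 0 + 3/4 + 3/2 + 9/4
 = 9/2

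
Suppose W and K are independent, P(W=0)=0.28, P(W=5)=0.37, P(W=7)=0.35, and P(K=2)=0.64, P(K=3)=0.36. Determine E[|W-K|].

3.2616

E[|W-K|] = Σ_w Σ_k |w-k| · P(W=w)P(K=k)
 = 2·0.1792 + 3·0.1008 + 3·0.2368 + 2·0.1332 + 5·0.224 + 4·0.126
 = 0.3584 + 0.3024 + 0.7104 + 0.2664 + 1.12 + 0.504
 = 3.2616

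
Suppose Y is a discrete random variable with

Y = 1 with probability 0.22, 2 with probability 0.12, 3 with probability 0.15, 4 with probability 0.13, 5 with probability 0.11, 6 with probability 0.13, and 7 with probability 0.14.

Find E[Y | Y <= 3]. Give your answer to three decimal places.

P(Y <= 3) = 0.22 + 0.12 + 0.15 = 0.49.
E[Y | Y <= 3] = [1·0.22 + 2·0.12 + 3·0.15] / 0.49
 = 0.91 / 0.49
 = 13/7

1.857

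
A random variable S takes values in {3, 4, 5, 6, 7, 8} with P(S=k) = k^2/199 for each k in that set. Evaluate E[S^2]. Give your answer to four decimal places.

43.9950

E[S^2] = Σ s^2·P(S=s)
 = 9·9/199 + 16·16/199 + 25·25/199 + 36·36/199 + 49·49/199 + 64·64/199
 = 81/199 + 256/199 + 625/199 + 1296/199 + 2401/199 + 4096/199
 = 8755/199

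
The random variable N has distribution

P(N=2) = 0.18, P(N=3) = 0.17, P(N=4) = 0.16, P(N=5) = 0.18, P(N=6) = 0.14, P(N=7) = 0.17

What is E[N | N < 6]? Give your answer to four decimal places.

3.4928

P(N < 6) = 0.18 + 0.17 + 0.16 + 0.18 = 0.69.
E[N | N < 6] = [2·0.18 + 3·0.17 + 4·0.16 + 5·0.18] / 0.69
 = 2.41 / 0.69
 = 241/69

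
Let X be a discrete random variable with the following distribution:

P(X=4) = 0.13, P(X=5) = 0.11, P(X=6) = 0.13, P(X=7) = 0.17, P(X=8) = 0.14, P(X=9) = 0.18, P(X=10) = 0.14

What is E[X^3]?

E[X^3] = Σ x^3·P(X=x)
 = 64·0.13 + 125·0.11 + 216·0.13 + 343·0.17 + 512·0.14 + 729·0.18 + 1000·0.14
 = 8.32 + 13.75 + 28.08 + 58.31 + 71.68 + 131.22 + 140
 = 451.36

451.36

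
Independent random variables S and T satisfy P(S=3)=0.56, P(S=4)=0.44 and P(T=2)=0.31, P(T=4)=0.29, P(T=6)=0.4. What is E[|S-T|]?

1.6328

E[|S-T|] = Σ_s Σ_t |s-t| · P(S=s)P(T=t)
 = 1·0.1736 + 1·0.1624 + 3·0.224 + 2·0.1364 + 0·0.1276 + 2·0.176
 = 0.1736 + 0.1624 + 0.672 + 0.2728 + 0 + 0.352
 = 1.6328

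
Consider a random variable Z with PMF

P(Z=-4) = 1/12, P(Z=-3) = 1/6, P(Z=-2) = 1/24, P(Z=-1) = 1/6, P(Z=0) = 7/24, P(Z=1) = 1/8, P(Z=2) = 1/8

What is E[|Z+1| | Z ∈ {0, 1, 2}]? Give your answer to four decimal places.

P(Z ∈ {0, 1, 2}) = 7/24 + 1/8 + 1/8 = 13/24.
E[|Z+1| | Z ∈ {0, 1, 2}] = [1·7/24 + 2·1/8 + 3·1/8] / (13/24)
 = 11/12 / (13/24)
 = 22/13

1.6923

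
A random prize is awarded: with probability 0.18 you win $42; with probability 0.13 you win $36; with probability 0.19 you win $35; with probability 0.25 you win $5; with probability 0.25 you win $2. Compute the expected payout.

E[payout] = 42·0.18 + 36·0.13 + 35·0.19 + 5·0.25 + 2·0.25
 = 7.56 + 4.68 + 6.65 + 1.25 + 0.5
 = 20.64

20.64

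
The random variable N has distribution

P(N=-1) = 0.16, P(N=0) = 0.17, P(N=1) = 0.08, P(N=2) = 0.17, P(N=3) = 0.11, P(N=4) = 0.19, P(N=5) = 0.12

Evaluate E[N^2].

E[N^2] = Σ n^2·P(N=n)
 = 1·0.16 + 0·0.17 + 1·0.08 + 4·0.17 + 9·0.11 + 16·0.19 + 25·0.12
 = 0.16 + 0 + 0.08 + 0.68 + 0.99 + 3.04 + 3
 = 7.95

7.95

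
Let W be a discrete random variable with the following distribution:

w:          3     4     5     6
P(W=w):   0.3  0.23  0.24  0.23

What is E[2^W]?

E[2^W] = Σ 2^w·P(W=w)
 = 8·0.3 + 16·0.23 + 32·0.24 + 64·0.23
 = 2.4 + 3.68 + 7.68 + 14.72
 = 28.48

28.48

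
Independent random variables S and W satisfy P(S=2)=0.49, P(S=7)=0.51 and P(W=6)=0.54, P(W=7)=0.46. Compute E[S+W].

E[S+W] = Σ_s Σ_w (s+w) · P(S=s)P(W=w)
 = 8·0.2646 + 9·0.2254 + 13·0.2754 + 14·0.2346
 = 2.1168 + 2.0286 + 3.5802 + 3.2844
 = 11.01

11.01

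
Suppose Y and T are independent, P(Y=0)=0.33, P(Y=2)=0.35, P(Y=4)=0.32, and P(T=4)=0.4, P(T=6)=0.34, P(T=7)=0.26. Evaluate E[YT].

10.8108

E[YT] = Σ_y Σ_t yt · P(Y=y)P(T=t)
 = 0·0.132 + 0·0.1122 + 0·0.0858 + 8·0.14 + 12·0.119 + 14·0.091 + 16·0.128 + 24·0.1088 + 28·0.0832
 = 0 + 0 + 0 + 1.12 + 1.428 + 1.274 + 2.048 + 2.6112 + 2.3296
 = 10.8108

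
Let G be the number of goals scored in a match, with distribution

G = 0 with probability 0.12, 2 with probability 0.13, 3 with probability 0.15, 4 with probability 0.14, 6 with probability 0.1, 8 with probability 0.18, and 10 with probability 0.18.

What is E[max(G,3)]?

E[max(G,3)] = Σ max(g,3)·P(G=g)
 = 3·0.12 + 3·0.13 + 3·0.15 + 4·0.14 + 6·0.1 + 8·0.18 + 10·0.18
 = 0.36 + 0.39 + 0.45 + 0.56 + 0.6 + 1.44 + 1.8
 = 5.6

5.6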